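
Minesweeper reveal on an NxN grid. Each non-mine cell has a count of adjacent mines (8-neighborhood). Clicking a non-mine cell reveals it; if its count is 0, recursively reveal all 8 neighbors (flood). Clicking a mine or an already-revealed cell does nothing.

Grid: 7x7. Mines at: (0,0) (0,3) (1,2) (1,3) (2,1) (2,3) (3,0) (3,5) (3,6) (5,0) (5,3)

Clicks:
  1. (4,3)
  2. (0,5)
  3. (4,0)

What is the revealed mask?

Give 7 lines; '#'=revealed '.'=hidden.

Answer: ....###
....###
....###
.......
#..#...
.......
.......

Derivation:
Click 1 (4,3) count=1: revealed 1 new [(4,3)] -> total=1
Click 2 (0,5) count=0: revealed 9 new [(0,4) (0,5) (0,6) (1,4) (1,5) (1,6) (2,4) (2,5) (2,6)] -> total=10
Click 3 (4,0) count=2: revealed 1 new [(4,0)] -> total=11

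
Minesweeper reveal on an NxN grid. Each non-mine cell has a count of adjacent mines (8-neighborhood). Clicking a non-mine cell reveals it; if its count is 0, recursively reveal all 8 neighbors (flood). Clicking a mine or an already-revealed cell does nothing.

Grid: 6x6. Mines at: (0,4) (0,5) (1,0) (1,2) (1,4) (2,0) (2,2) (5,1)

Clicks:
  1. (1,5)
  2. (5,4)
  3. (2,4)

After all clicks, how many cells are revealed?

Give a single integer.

Answer: 16

Derivation:
Click 1 (1,5) count=3: revealed 1 new [(1,5)] -> total=1
Click 2 (5,4) count=0: revealed 15 new [(2,3) (2,4) (2,5) (3,2) (3,3) (3,4) (3,5) (4,2) (4,3) (4,4) (4,5) (5,2) (5,3) (5,4) (5,5)] -> total=16
Click 3 (2,4) count=1: revealed 0 new [(none)] -> total=16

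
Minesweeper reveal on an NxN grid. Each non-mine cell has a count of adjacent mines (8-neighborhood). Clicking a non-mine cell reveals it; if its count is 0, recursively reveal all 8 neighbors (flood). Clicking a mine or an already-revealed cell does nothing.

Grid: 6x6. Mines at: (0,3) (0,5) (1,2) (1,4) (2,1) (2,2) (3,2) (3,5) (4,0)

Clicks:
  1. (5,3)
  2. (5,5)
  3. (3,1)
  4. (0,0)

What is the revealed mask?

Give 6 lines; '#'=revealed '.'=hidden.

Answer: ##....
##....
......
.#....
.#####
.#####

Derivation:
Click 1 (5,3) count=0: revealed 10 new [(4,1) (4,2) (4,3) (4,4) (4,5) (5,1) (5,2) (5,3) (5,4) (5,5)] -> total=10
Click 2 (5,5) count=0: revealed 0 new [(none)] -> total=10
Click 3 (3,1) count=4: revealed 1 new [(3,1)] -> total=11
Click 4 (0,0) count=0: revealed 4 new [(0,0) (0,1) (1,0) (1,1)] -> total=15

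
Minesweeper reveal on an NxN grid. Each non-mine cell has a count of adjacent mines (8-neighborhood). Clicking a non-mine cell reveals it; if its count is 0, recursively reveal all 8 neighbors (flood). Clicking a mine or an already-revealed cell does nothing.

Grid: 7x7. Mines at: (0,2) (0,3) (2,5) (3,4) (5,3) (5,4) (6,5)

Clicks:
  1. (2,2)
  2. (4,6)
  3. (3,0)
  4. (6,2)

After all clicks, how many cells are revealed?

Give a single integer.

Click 1 (2,2) count=0: revealed 24 new [(0,0) (0,1) (1,0) (1,1) (1,2) (1,3) (2,0) (2,1) (2,2) (2,3) (3,0) (3,1) (3,2) (3,3) (4,0) (4,1) (4,2) (4,3) (5,0) (5,1) (5,2) (6,0) (6,1) (6,2)] -> total=24
Click 2 (4,6) count=0: revealed 6 new [(3,5) (3,6) (4,5) (4,6) (5,5) (5,6)] -> total=30
Click 3 (3,0) count=0: revealed 0 new [(none)] -> total=30
Click 4 (6,2) count=1: revealed 0 new [(none)] -> total=30

Answer: 30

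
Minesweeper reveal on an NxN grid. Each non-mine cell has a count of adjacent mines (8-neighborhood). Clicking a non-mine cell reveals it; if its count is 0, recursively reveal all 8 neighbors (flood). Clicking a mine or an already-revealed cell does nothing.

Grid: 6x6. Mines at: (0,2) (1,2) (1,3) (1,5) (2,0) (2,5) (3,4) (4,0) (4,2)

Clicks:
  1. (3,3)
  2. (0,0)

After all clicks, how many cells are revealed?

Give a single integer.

Answer: 5

Derivation:
Click 1 (3,3) count=2: revealed 1 new [(3,3)] -> total=1
Click 2 (0,0) count=0: revealed 4 new [(0,0) (0,1) (1,0) (1,1)] -> total=5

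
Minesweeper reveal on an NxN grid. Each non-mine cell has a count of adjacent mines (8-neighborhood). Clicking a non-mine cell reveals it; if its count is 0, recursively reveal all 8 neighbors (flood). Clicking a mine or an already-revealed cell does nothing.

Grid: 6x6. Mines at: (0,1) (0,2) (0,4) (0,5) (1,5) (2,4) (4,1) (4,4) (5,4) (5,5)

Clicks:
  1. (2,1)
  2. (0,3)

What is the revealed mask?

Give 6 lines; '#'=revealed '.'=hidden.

Answer: ...#..
####..
####..
####..
......
......

Derivation:
Click 1 (2,1) count=0: revealed 12 new [(1,0) (1,1) (1,2) (1,3) (2,0) (2,1) (2,2) (2,3) (3,0) (3,1) (3,2) (3,3)] -> total=12
Click 2 (0,3) count=2: revealed 1 new [(0,3)] -> total=13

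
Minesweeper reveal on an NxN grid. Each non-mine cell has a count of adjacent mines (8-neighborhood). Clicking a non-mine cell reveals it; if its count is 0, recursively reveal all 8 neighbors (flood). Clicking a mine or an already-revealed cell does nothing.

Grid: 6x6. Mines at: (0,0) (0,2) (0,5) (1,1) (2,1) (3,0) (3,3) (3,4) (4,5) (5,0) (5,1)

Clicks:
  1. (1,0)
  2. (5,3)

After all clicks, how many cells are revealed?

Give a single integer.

Answer: 7

Derivation:
Click 1 (1,0) count=3: revealed 1 new [(1,0)] -> total=1
Click 2 (5,3) count=0: revealed 6 new [(4,2) (4,3) (4,4) (5,2) (5,3) (5,4)] -> total=7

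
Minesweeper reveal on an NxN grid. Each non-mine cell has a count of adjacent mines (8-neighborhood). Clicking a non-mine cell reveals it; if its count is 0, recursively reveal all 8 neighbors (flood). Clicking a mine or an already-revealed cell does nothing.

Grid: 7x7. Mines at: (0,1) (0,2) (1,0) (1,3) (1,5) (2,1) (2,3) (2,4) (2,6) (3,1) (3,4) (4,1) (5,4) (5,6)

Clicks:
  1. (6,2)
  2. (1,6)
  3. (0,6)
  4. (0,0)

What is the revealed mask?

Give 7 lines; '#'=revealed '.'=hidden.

Answer: #.....#
......#
.......
.......
.......
####...
####...

Derivation:
Click 1 (6,2) count=0: revealed 8 new [(5,0) (5,1) (5,2) (5,3) (6,0) (6,1) (6,2) (6,3)] -> total=8
Click 2 (1,6) count=2: revealed 1 new [(1,6)] -> total=9
Click 3 (0,6) count=1: revealed 1 new [(0,6)] -> total=10
Click 4 (0,0) count=2: revealed 1 new [(0,0)] -> total=11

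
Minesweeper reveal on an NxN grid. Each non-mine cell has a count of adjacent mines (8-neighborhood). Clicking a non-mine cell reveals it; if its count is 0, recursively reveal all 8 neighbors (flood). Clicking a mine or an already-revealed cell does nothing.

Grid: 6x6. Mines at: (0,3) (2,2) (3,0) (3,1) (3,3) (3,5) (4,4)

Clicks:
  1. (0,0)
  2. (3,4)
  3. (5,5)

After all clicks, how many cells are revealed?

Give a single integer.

Answer: 10

Derivation:
Click 1 (0,0) count=0: revealed 8 new [(0,0) (0,1) (0,2) (1,0) (1,1) (1,2) (2,0) (2,1)] -> total=8
Click 2 (3,4) count=3: revealed 1 new [(3,4)] -> total=9
Click 3 (5,5) count=1: revealed 1 new [(5,5)] -> total=10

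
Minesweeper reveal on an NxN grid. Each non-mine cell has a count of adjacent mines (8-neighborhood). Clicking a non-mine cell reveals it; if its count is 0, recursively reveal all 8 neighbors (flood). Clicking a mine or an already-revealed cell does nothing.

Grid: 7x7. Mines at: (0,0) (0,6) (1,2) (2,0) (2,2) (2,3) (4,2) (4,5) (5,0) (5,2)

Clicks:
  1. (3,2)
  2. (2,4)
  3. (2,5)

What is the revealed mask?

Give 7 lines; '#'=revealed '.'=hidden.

Answer: .......
....###
....###
..#.###
.......
.......
.......

Derivation:
Click 1 (3,2) count=3: revealed 1 new [(3,2)] -> total=1
Click 2 (2,4) count=1: revealed 1 new [(2,4)] -> total=2
Click 3 (2,5) count=0: revealed 8 new [(1,4) (1,5) (1,6) (2,5) (2,6) (3,4) (3,5) (3,6)] -> total=10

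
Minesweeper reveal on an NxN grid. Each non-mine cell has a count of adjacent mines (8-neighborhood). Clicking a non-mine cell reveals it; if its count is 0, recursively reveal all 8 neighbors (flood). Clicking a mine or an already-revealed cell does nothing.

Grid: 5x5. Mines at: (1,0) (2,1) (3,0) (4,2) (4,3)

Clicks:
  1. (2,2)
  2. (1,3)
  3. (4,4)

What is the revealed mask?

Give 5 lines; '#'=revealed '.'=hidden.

Click 1 (2,2) count=1: revealed 1 new [(2,2)] -> total=1
Click 2 (1,3) count=0: revealed 13 new [(0,1) (0,2) (0,3) (0,4) (1,1) (1,2) (1,3) (1,4) (2,3) (2,4) (3,2) (3,3) (3,4)] -> total=14
Click 3 (4,4) count=1: revealed 1 new [(4,4)] -> total=15

Answer: .####
.####
..###
..###
....#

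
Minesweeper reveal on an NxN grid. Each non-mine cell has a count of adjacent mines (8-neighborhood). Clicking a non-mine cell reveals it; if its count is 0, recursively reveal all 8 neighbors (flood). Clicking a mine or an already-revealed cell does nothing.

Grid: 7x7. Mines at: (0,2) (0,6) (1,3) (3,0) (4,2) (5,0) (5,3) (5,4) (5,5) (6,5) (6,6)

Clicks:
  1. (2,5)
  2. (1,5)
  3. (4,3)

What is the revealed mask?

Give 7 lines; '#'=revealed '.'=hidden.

Click 1 (2,5) count=0: revealed 15 new [(1,4) (1,5) (1,6) (2,3) (2,4) (2,5) (2,6) (3,3) (3,4) (3,5) (3,6) (4,3) (4,4) (4,5) (4,6)] -> total=15
Click 2 (1,5) count=1: revealed 0 new [(none)] -> total=15
Click 3 (4,3) count=3: revealed 0 new [(none)] -> total=15

Answer: .......
....###
...####
...####
...####
.......
.......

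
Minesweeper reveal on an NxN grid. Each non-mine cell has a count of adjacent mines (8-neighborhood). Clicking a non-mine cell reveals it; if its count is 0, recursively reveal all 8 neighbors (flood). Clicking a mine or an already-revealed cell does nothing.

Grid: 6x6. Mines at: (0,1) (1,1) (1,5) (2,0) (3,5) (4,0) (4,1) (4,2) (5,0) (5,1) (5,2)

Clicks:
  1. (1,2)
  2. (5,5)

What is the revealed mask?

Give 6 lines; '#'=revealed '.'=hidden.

Click 1 (1,2) count=2: revealed 1 new [(1,2)] -> total=1
Click 2 (5,5) count=0: revealed 6 new [(4,3) (4,4) (4,5) (5,3) (5,4) (5,5)] -> total=7

Answer: ......
..#...
......
......
...###
...###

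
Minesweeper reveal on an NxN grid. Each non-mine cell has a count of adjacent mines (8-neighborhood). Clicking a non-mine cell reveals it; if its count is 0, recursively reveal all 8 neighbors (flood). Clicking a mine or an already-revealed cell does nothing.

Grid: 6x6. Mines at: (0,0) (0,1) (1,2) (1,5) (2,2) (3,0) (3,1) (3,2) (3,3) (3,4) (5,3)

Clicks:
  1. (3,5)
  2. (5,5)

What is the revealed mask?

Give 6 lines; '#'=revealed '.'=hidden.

Click 1 (3,5) count=1: revealed 1 new [(3,5)] -> total=1
Click 2 (5,5) count=0: revealed 4 new [(4,4) (4,5) (5,4) (5,5)] -> total=5

Answer: ......
......
......
.....#
....##
....##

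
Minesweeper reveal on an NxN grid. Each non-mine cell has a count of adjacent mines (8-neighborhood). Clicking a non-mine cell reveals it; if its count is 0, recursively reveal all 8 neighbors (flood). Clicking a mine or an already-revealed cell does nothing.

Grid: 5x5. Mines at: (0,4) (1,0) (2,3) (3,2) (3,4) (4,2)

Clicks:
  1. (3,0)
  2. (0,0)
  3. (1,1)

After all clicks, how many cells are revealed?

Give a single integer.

Answer: 8

Derivation:
Click 1 (3,0) count=0: revealed 6 new [(2,0) (2,1) (3,0) (3,1) (4,0) (4,1)] -> total=6
Click 2 (0,0) count=1: revealed 1 new [(0,0)] -> total=7
Click 3 (1,1) count=1: revealed 1 new [(1,1)] -> total=8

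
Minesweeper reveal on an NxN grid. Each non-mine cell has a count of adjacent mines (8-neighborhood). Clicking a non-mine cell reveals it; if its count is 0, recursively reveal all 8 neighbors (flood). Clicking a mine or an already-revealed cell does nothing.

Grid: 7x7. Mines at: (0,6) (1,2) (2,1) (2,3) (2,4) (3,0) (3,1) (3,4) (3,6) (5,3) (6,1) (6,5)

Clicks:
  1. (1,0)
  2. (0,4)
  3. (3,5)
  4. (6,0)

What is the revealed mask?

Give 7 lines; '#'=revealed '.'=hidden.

Answer: ...###.
#..###.
.......
.....#.
.......
.......
#......

Derivation:
Click 1 (1,0) count=1: revealed 1 new [(1,0)] -> total=1
Click 2 (0,4) count=0: revealed 6 new [(0,3) (0,4) (0,5) (1,3) (1,4) (1,5)] -> total=7
Click 3 (3,5) count=3: revealed 1 new [(3,5)] -> total=8
Click 4 (6,0) count=1: revealed 1 new [(6,0)] -> total=9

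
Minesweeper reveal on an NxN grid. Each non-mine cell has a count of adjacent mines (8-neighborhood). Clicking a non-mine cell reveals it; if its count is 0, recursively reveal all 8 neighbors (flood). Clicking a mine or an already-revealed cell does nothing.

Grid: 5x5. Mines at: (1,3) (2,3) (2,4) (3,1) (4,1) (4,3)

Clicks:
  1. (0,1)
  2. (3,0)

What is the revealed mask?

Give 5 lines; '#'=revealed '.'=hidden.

Click 1 (0,1) count=0: revealed 9 new [(0,0) (0,1) (0,2) (1,0) (1,1) (1,2) (2,0) (2,1) (2,2)] -> total=9
Click 2 (3,0) count=2: revealed 1 new [(3,0)] -> total=10

Answer: ###..
###..
###..
#....
.....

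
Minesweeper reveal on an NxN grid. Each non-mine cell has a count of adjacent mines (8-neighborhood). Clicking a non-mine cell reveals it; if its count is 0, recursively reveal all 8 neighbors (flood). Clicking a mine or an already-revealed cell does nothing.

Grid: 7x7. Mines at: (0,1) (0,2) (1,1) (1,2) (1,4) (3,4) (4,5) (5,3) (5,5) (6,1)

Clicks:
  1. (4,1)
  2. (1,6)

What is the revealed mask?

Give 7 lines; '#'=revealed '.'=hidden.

Click 1 (4,1) count=0: revealed 15 new [(2,0) (2,1) (2,2) (2,3) (3,0) (3,1) (3,2) (3,3) (4,0) (4,1) (4,2) (4,3) (5,0) (5,1) (5,2)] -> total=15
Click 2 (1,6) count=0: revealed 8 new [(0,5) (0,6) (1,5) (1,6) (2,5) (2,6) (3,5) (3,6)] -> total=23

Answer: .....##
.....##
####.##
####.##
####...
###....
.......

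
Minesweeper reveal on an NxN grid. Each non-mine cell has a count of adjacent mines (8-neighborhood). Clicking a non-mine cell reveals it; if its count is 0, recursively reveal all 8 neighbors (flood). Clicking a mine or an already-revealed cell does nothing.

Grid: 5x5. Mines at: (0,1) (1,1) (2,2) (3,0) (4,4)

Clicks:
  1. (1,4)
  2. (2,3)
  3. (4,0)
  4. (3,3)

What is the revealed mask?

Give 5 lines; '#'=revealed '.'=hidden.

Click 1 (1,4) count=0: revealed 10 new [(0,2) (0,3) (0,4) (1,2) (1,3) (1,4) (2,3) (2,4) (3,3) (3,4)] -> total=10
Click 2 (2,3) count=1: revealed 0 new [(none)] -> total=10
Click 3 (4,0) count=1: revealed 1 new [(4,0)] -> total=11
Click 4 (3,3) count=2: revealed 0 new [(none)] -> total=11

Answer: ..###
..###
...##
...##
#....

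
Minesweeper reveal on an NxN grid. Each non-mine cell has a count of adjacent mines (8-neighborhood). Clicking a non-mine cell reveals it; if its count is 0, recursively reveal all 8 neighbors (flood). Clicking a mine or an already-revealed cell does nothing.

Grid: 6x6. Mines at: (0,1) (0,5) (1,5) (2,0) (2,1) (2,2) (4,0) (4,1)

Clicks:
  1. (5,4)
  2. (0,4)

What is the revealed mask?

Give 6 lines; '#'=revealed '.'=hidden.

Answer: ....#.
......
...###
..####
..####
..####

Derivation:
Click 1 (5,4) count=0: revealed 15 new [(2,3) (2,4) (2,5) (3,2) (3,3) (3,4) (3,5) (4,2) (4,3) (4,4) (4,5) (5,2) (5,3) (5,4) (5,5)] -> total=15
Click 2 (0,4) count=2: revealed 1 new [(0,4)] -> total=16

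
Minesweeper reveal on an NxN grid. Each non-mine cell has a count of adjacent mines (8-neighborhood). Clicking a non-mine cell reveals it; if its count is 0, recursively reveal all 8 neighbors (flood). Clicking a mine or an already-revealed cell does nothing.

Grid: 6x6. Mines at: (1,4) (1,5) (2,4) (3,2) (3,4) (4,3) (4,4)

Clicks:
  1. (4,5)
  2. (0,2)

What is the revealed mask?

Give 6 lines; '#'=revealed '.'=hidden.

Answer: ####..
####..
####..
##....
###..#
###...

Derivation:
Click 1 (4,5) count=2: revealed 1 new [(4,5)] -> total=1
Click 2 (0,2) count=0: revealed 20 new [(0,0) (0,1) (0,2) (0,3) (1,0) (1,1) (1,2) (1,3) (2,0) (2,1) (2,2) (2,3) (3,0) (3,1) (4,0) (4,1) (4,2) (5,0) (5,1) (5,2)] -> total=21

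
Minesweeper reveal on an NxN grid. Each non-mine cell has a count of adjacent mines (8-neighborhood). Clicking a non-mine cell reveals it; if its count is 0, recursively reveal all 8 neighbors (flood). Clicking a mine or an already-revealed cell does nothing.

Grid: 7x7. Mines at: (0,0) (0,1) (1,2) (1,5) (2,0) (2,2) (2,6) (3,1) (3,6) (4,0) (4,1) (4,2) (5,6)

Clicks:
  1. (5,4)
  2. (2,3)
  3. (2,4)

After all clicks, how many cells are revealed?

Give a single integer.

Answer: 21

Derivation:
Click 1 (5,4) count=0: revealed 21 new [(2,3) (2,4) (2,5) (3,3) (3,4) (3,5) (4,3) (4,4) (4,5) (5,0) (5,1) (5,2) (5,3) (5,4) (5,5) (6,0) (6,1) (6,2) (6,3) (6,4) (6,5)] -> total=21
Click 2 (2,3) count=2: revealed 0 new [(none)] -> total=21
Click 3 (2,4) count=1: revealed 0 new [(none)] -> total=21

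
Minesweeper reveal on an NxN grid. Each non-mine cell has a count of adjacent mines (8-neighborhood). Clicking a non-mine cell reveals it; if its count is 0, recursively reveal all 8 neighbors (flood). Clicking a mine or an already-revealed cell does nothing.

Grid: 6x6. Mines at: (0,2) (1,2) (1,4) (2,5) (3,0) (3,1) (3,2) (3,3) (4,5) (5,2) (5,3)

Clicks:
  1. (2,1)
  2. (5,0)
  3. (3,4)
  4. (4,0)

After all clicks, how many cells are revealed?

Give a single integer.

Click 1 (2,1) count=4: revealed 1 new [(2,1)] -> total=1
Click 2 (5,0) count=0: revealed 4 new [(4,0) (4,1) (5,0) (5,1)] -> total=5
Click 3 (3,4) count=3: revealed 1 new [(3,4)] -> total=6
Click 4 (4,0) count=2: revealed 0 new [(none)] -> total=6

Answer: 6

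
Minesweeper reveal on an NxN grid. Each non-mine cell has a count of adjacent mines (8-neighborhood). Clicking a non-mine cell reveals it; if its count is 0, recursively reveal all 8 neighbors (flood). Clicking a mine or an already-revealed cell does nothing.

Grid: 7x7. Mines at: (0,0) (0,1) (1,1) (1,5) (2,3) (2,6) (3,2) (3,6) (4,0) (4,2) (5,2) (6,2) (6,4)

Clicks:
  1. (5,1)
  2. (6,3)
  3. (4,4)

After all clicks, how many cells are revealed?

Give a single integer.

Answer: 11

Derivation:
Click 1 (5,1) count=4: revealed 1 new [(5,1)] -> total=1
Click 2 (6,3) count=3: revealed 1 new [(6,3)] -> total=2
Click 3 (4,4) count=0: revealed 9 new [(3,3) (3,4) (3,5) (4,3) (4,4) (4,5) (5,3) (5,4) (5,5)] -> total=11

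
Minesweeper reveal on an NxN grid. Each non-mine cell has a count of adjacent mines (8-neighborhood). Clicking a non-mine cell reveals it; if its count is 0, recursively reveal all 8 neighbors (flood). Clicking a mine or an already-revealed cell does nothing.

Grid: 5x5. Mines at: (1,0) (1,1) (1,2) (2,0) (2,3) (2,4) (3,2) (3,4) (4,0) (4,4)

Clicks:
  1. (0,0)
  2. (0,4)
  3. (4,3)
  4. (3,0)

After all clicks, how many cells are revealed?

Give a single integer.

Answer: 7

Derivation:
Click 1 (0,0) count=2: revealed 1 new [(0,0)] -> total=1
Click 2 (0,4) count=0: revealed 4 new [(0,3) (0,4) (1,3) (1,4)] -> total=5
Click 3 (4,3) count=3: revealed 1 new [(4,3)] -> total=6
Click 4 (3,0) count=2: revealed 1 new [(3,0)] -> total=7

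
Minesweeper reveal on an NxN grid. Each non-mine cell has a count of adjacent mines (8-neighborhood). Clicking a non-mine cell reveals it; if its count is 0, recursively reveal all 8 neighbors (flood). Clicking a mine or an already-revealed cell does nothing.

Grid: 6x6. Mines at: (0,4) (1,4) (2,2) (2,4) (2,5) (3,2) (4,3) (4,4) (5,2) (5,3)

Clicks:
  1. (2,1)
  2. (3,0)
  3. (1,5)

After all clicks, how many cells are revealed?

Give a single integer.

Click 1 (2,1) count=2: revealed 1 new [(2,1)] -> total=1
Click 2 (3,0) count=0: revealed 15 new [(0,0) (0,1) (0,2) (0,3) (1,0) (1,1) (1,2) (1,3) (2,0) (3,0) (3,1) (4,0) (4,1) (5,0) (5,1)] -> total=16
Click 3 (1,5) count=4: revealed 1 new [(1,5)] -> total=17

Answer: 17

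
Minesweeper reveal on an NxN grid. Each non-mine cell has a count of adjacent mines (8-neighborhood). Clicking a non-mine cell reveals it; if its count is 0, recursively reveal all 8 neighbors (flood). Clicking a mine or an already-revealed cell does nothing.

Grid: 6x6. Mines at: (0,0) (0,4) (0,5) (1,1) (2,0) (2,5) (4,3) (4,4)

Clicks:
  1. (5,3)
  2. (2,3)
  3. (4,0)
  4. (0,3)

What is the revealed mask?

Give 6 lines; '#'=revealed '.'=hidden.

Answer: ...#..
..###.
..###.
#####.
###...
####..

Derivation:
Click 1 (5,3) count=2: revealed 1 new [(5,3)] -> total=1
Click 2 (2,3) count=0: revealed 9 new [(1,2) (1,3) (1,4) (2,2) (2,3) (2,4) (3,2) (3,3) (3,4)] -> total=10
Click 3 (4,0) count=0: revealed 8 new [(3,0) (3,1) (4,0) (4,1) (4,2) (5,0) (5,1) (5,2)] -> total=18
Click 4 (0,3) count=1: revealed 1 new [(0,3)] -> total=19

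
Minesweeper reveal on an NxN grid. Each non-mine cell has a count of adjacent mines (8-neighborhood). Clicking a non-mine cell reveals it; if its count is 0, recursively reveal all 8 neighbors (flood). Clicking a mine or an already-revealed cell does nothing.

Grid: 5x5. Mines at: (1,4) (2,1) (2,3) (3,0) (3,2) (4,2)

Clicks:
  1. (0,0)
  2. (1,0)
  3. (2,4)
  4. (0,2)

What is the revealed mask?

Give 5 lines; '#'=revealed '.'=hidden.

Click 1 (0,0) count=0: revealed 8 new [(0,0) (0,1) (0,2) (0,3) (1,0) (1,1) (1,2) (1,3)] -> total=8
Click 2 (1,0) count=1: revealed 0 new [(none)] -> total=8
Click 3 (2,4) count=2: revealed 1 new [(2,4)] -> total=9
Click 4 (0,2) count=0: revealed 0 new [(none)] -> total=9

Answer: ####.
####.
....#
.....
.....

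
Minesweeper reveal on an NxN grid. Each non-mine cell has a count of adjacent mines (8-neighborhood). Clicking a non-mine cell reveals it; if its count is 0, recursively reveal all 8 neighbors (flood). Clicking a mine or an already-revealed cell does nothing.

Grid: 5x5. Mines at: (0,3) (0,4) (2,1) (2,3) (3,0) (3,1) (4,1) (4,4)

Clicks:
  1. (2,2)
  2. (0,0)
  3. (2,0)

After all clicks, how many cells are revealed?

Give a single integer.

Click 1 (2,2) count=3: revealed 1 new [(2,2)] -> total=1
Click 2 (0,0) count=0: revealed 6 new [(0,0) (0,1) (0,2) (1,0) (1,1) (1,2)] -> total=7
Click 3 (2,0) count=3: revealed 1 new [(2,0)] -> total=8

Answer: 8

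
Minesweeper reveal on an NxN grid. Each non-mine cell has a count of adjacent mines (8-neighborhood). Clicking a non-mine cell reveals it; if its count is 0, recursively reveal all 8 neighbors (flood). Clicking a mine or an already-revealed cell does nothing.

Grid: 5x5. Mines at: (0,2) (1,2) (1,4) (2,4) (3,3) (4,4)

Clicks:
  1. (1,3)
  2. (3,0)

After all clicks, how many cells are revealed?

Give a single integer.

Answer: 14

Derivation:
Click 1 (1,3) count=4: revealed 1 new [(1,3)] -> total=1
Click 2 (3,0) count=0: revealed 13 new [(0,0) (0,1) (1,0) (1,1) (2,0) (2,1) (2,2) (3,0) (3,1) (3,2) (4,0) (4,1) (4,2)] -> total=14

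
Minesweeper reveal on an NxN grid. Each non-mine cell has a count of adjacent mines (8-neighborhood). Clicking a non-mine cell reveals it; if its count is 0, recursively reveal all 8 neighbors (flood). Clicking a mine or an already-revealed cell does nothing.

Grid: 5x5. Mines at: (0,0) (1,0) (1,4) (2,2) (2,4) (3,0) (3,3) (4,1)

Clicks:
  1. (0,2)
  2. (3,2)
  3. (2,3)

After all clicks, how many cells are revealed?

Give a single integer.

Click 1 (0,2) count=0: revealed 6 new [(0,1) (0,2) (0,3) (1,1) (1,2) (1,3)] -> total=6
Click 2 (3,2) count=3: revealed 1 new [(3,2)] -> total=7
Click 3 (2,3) count=4: revealed 1 new [(2,3)] -> total=8

Answer: 8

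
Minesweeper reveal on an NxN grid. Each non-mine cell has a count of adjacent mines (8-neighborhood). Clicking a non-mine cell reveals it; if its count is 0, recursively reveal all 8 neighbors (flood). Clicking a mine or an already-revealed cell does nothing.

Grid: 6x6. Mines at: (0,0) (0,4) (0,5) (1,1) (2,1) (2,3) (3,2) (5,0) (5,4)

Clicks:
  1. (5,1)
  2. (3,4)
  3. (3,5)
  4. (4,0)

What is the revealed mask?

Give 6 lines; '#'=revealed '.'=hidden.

Answer: ......
....##
....##
....##
#...##
.#....

Derivation:
Click 1 (5,1) count=1: revealed 1 new [(5,1)] -> total=1
Click 2 (3,4) count=1: revealed 1 new [(3,4)] -> total=2
Click 3 (3,5) count=0: revealed 7 new [(1,4) (1,5) (2,4) (2,5) (3,5) (4,4) (4,5)] -> total=9
Click 4 (4,0) count=1: revealed 1 new [(4,0)] -> total=10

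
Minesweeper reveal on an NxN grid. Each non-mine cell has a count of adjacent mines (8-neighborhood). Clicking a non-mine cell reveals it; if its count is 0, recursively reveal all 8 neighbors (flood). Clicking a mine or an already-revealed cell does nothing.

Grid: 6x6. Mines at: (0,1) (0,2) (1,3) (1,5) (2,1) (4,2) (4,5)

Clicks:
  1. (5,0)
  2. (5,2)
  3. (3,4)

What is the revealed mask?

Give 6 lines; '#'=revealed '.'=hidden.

Answer: ......
......
......
##..#.
##....
###...

Derivation:
Click 1 (5,0) count=0: revealed 6 new [(3,0) (3,1) (4,0) (4,1) (5,0) (5,1)] -> total=6
Click 2 (5,2) count=1: revealed 1 new [(5,2)] -> total=7
Click 3 (3,4) count=1: revealed 1 new [(3,4)] -> total=8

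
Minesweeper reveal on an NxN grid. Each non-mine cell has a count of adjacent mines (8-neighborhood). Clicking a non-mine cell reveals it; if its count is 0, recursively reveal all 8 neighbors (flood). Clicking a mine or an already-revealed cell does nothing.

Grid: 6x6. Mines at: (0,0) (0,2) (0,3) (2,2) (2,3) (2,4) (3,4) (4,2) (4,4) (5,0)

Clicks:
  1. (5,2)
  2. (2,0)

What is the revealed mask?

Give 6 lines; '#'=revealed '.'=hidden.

Click 1 (5,2) count=1: revealed 1 new [(5,2)] -> total=1
Click 2 (2,0) count=0: revealed 8 new [(1,0) (1,1) (2,0) (2,1) (3,0) (3,1) (4,0) (4,1)] -> total=9

Answer: ......
##....
##....
##....
##....
..#...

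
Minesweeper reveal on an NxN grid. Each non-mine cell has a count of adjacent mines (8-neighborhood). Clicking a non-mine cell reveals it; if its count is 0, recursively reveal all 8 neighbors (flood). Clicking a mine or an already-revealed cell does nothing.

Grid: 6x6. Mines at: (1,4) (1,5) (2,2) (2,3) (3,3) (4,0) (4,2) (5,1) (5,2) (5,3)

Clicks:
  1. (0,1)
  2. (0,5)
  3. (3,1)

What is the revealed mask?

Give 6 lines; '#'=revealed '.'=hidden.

Answer: ####.#
####..
##....
##....
......
......

Derivation:
Click 1 (0,1) count=0: revealed 12 new [(0,0) (0,1) (0,2) (0,3) (1,0) (1,1) (1,2) (1,3) (2,0) (2,1) (3,0) (3,1)] -> total=12
Click 2 (0,5) count=2: revealed 1 new [(0,5)] -> total=13
Click 3 (3,1) count=3: revealed 0 new [(none)] -> total=13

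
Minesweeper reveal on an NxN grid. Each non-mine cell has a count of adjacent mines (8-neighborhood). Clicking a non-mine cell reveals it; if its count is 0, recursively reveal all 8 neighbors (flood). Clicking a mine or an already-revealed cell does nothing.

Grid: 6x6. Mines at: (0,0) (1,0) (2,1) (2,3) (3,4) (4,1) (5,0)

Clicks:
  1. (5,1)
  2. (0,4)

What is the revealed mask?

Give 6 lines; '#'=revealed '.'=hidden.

Answer: .#####
.#####
....##
......
......
.#....

Derivation:
Click 1 (5,1) count=2: revealed 1 new [(5,1)] -> total=1
Click 2 (0,4) count=0: revealed 12 new [(0,1) (0,2) (0,3) (0,4) (0,5) (1,1) (1,2) (1,3) (1,4) (1,5) (2,4) (2,5)] -> total=13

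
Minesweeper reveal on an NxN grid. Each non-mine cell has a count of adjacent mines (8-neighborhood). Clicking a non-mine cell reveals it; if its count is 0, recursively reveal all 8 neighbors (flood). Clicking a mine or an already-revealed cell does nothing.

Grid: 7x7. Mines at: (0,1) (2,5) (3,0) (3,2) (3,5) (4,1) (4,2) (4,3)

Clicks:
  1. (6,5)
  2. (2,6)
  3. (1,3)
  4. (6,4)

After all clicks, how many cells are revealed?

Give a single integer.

Answer: 31

Derivation:
Click 1 (6,5) count=0: revealed 17 new [(4,4) (4,5) (4,6) (5,0) (5,1) (5,2) (5,3) (5,4) (5,5) (5,6) (6,0) (6,1) (6,2) (6,3) (6,4) (6,5) (6,6)] -> total=17
Click 2 (2,6) count=2: revealed 1 new [(2,6)] -> total=18
Click 3 (1,3) count=0: revealed 13 new [(0,2) (0,3) (0,4) (0,5) (0,6) (1,2) (1,3) (1,4) (1,5) (1,6) (2,2) (2,3) (2,4)] -> total=31
Click 4 (6,4) count=0: revealed 0 new [(none)] -> total=31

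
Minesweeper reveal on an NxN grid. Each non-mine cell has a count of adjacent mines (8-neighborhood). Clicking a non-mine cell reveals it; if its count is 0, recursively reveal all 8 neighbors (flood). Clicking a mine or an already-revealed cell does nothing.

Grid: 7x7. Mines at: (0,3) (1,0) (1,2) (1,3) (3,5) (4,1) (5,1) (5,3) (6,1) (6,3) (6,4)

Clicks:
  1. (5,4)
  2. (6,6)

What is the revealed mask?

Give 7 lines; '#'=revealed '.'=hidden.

Click 1 (5,4) count=3: revealed 1 new [(5,4)] -> total=1
Click 2 (6,6) count=0: revealed 6 new [(4,5) (4,6) (5,5) (5,6) (6,5) (6,6)] -> total=7

Answer: .......
.......
.......
.......
.....##
....###
.....##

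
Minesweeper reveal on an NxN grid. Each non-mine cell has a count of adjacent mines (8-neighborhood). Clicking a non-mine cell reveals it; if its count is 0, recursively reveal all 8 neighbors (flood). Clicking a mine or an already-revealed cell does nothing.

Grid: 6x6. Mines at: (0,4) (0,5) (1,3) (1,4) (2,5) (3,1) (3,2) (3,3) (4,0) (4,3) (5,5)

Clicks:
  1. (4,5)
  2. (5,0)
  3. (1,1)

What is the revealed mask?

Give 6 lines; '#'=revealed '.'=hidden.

Answer: ###...
###...
###...
......
.....#
#.....

Derivation:
Click 1 (4,5) count=1: revealed 1 new [(4,5)] -> total=1
Click 2 (5,0) count=1: revealed 1 new [(5,0)] -> total=2
Click 3 (1,1) count=0: revealed 9 new [(0,0) (0,1) (0,2) (1,0) (1,1) (1,2) (2,0) (2,1) (2,2)] -> total=11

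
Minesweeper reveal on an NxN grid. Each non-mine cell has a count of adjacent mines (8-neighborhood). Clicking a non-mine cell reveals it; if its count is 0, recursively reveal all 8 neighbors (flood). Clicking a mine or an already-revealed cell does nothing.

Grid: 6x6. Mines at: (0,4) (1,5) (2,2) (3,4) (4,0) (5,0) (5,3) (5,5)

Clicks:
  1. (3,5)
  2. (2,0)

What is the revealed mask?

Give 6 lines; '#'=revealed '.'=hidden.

Click 1 (3,5) count=1: revealed 1 new [(3,5)] -> total=1
Click 2 (2,0) count=0: revealed 12 new [(0,0) (0,1) (0,2) (0,3) (1,0) (1,1) (1,2) (1,3) (2,0) (2,1) (3,0) (3,1)] -> total=13

Answer: ####..
####..
##....
##...#
......
......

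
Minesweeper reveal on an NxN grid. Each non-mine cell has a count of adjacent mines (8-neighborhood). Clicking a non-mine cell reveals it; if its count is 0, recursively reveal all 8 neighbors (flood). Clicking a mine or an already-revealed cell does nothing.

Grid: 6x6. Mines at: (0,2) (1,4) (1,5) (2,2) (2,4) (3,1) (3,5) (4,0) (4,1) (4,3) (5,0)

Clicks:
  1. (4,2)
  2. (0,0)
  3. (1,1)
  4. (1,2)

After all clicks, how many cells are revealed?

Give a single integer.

Answer: 8

Derivation:
Click 1 (4,2) count=3: revealed 1 new [(4,2)] -> total=1
Click 2 (0,0) count=0: revealed 6 new [(0,0) (0,1) (1,0) (1,1) (2,0) (2,1)] -> total=7
Click 3 (1,1) count=2: revealed 0 new [(none)] -> total=7
Click 4 (1,2) count=2: revealed 1 new [(1,2)] -> total=8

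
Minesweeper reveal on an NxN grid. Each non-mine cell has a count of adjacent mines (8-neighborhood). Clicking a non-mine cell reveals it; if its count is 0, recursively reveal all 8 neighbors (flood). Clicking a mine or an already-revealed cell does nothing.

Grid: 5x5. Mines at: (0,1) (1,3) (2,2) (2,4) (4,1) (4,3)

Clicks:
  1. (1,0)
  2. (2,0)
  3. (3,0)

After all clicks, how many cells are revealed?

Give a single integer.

Click 1 (1,0) count=1: revealed 1 new [(1,0)] -> total=1
Click 2 (2,0) count=0: revealed 5 new [(1,1) (2,0) (2,1) (3,0) (3,1)] -> total=6
Click 3 (3,0) count=1: revealed 0 new [(none)] -> total=6

Answer: 6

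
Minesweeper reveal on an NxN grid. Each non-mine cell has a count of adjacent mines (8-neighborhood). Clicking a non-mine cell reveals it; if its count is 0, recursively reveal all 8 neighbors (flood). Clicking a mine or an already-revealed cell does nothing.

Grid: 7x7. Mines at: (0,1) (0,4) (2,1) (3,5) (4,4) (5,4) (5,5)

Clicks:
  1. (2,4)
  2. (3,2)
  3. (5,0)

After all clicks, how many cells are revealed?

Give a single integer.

Click 1 (2,4) count=1: revealed 1 new [(2,4)] -> total=1
Click 2 (3,2) count=1: revealed 1 new [(3,2)] -> total=2
Click 3 (5,0) count=0: revealed 15 new [(3,0) (3,1) (3,3) (4,0) (4,1) (4,2) (4,3) (5,0) (5,1) (5,2) (5,3) (6,0) (6,1) (6,2) (6,3)] -> total=17

Answer: 17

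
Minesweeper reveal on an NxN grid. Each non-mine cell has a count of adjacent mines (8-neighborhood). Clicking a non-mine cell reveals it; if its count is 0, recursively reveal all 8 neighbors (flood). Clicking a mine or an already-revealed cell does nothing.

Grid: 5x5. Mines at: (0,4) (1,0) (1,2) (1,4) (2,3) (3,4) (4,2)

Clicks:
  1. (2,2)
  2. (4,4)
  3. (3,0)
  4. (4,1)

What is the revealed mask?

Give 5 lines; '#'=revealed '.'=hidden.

Click 1 (2,2) count=2: revealed 1 new [(2,2)] -> total=1
Click 2 (4,4) count=1: revealed 1 new [(4,4)] -> total=2
Click 3 (3,0) count=0: revealed 6 new [(2,0) (2,1) (3,0) (3,1) (4,0) (4,1)] -> total=8
Click 4 (4,1) count=1: revealed 0 new [(none)] -> total=8

Answer: .....
.....
###..
##...
##..#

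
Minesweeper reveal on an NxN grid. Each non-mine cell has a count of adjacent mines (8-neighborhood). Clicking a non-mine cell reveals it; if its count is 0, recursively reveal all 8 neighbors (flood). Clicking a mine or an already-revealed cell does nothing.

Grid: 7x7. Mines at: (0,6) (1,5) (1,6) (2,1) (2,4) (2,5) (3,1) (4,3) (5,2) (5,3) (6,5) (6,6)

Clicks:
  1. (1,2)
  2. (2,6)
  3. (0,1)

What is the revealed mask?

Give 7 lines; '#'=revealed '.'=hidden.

Answer: #####..
#####..
......#
.......
.......
.......
.......

Derivation:
Click 1 (1,2) count=1: revealed 1 new [(1,2)] -> total=1
Click 2 (2,6) count=3: revealed 1 new [(2,6)] -> total=2
Click 3 (0,1) count=0: revealed 9 new [(0,0) (0,1) (0,2) (0,3) (0,4) (1,0) (1,1) (1,3) (1,4)] -> total=11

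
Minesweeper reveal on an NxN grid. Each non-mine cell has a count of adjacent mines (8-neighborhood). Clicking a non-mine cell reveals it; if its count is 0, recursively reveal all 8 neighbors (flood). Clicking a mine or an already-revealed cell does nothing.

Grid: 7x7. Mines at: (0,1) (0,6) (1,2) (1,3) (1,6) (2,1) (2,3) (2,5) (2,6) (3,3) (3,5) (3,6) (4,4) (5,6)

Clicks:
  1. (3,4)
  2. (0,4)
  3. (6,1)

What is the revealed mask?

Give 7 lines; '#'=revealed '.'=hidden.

Answer: ....#..
.......
.......
###.#..
####...
######.
######.

Derivation:
Click 1 (3,4) count=5: revealed 1 new [(3,4)] -> total=1
Click 2 (0,4) count=1: revealed 1 new [(0,4)] -> total=2
Click 3 (6,1) count=0: revealed 19 new [(3,0) (3,1) (3,2) (4,0) (4,1) (4,2) (4,3) (5,0) (5,1) (5,2) (5,3) (5,4) (5,5) (6,0) (6,1) (6,2) (6,3) (6,4) (6,5)] -> total=21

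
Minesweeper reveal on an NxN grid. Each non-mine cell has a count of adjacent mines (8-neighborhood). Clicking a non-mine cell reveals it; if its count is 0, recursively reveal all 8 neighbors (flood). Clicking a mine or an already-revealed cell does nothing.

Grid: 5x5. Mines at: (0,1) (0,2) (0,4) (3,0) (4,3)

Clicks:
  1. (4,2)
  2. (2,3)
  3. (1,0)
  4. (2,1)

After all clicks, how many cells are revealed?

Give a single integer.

Answer: 14

Derivation:
Click 1 (4,2) count=1: revealed 1 new [(4,2)] -> total=1
Click 2 (2,3) count=0: revealed 12 new [(1,1) (1,2) (1,3) (1,4) (2,1) (2,2) (2,3) (2,4) (3,1) (3,2) (3,3) (3,4)] -> total=13
Click 3 (1,0) count=1: revealed 1 new [(1,0)] -> total=14
Click 4 (2,1) count=1: revealed 0 new [(none)] -> total=14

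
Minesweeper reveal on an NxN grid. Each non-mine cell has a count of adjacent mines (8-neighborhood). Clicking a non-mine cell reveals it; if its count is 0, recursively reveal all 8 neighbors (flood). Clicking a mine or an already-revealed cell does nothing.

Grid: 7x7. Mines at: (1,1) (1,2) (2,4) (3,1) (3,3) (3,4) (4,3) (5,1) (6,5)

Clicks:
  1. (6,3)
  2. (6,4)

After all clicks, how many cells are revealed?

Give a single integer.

Answer: 6

Derivation:
Click 1 (6,3) count=0: revealed 6 new [(5,2) (5,3) (5,4) (6,2) (6,3) (6,4)] -> total=6
Click 2 (6,4) count=1: revealed 0 new [(none)] -> total=6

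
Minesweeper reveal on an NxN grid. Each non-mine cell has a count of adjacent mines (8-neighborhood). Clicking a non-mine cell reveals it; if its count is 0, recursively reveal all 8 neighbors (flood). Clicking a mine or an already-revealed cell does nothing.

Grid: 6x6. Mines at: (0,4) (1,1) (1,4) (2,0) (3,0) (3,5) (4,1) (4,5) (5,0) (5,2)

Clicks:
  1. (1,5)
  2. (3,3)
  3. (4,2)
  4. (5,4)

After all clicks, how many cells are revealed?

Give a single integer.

Click 1 (1,5) count=2: revealed 1 new [(1,5)] -> total=1
Click 2 (3,3) count=0: revealed 9 new [(2,2) (2,3) (2,4) (3,2) (3,3) (3,4) (4,2) (4,3) (4,4)] -> total=10
Click 3 (4,2) count=2: revealed 0 new [(none)] -> total=10
Click 4 (5,4) count=1: revealed 1 new [(5,4)] -> total=11

Answer: 11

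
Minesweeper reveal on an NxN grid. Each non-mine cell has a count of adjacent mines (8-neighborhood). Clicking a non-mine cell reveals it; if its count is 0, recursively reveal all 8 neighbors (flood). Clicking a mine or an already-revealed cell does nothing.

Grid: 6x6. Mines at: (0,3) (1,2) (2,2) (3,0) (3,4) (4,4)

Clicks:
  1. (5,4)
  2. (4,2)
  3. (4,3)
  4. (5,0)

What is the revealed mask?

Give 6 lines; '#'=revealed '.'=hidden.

Click 1 (5,4) count=1: revealed 1 new [(5,4)] -> total=1
Click 2 (4,2) count=0: revealed 11 new [(3,1) (3,2) (3,3) (4,0) (4,1) (4,2) (4,3) (5,0) (5,1) (5,2) (5,3)] -> total=12
Click 3 (4,3) count=2: revealed 0 new [(none)] -> total=12
Click 4 (5,0) count=0: revealed 0 new [(none)] -> total=12

Answer: ......
......
......
.###..
####..
#####.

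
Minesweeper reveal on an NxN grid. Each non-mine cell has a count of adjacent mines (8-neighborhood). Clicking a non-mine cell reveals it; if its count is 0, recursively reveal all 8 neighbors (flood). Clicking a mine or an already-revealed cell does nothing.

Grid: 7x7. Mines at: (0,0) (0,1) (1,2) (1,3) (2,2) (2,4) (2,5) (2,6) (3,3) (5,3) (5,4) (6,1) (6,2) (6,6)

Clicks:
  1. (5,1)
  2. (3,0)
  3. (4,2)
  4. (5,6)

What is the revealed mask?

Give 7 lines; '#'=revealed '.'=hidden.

Answer: .......
##.....
##.....
###....
###....
###...#
.......

Derivation:
Click 1 (5,1) count=2: revealed 1 new [(5,1)] -> total=1
Click 2 (3,0) count=0: revealed 12 new [(1,0) (1,1) (2,0) (2,1) (3,0) (3,1) (3,2) (4,0) (4,1) (4,2) (5,0) (5,2)] -> total=13
Click 3 (4,2) count=2: revealed 0 new [(none)] -> total=13
Click 4 (5,6) count=1: revealed 1 new [(5,6)] -> total=14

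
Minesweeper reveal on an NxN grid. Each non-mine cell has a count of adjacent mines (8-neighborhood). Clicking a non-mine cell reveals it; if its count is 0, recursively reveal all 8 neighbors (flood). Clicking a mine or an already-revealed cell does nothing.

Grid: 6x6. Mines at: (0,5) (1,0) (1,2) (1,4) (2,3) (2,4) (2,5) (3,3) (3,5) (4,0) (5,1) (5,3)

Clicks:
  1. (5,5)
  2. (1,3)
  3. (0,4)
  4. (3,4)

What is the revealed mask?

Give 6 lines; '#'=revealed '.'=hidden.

Click 1 (5,5) count=0: revealed 4 new [(4,4) (4,5) (5,4) (5,5)] -> total=4
Click 2 (1,3) count=4: revealed 1 new [(1,3)] -> total=5
Click 3 (0,4) count=2: revealed 1 new [(0,4)] -> total=6
Click 4 (3,4) count=5: revealed 1 new [(3,4)] -> total=7

Answer: ....#.
...#..
......
....#.
....##
....##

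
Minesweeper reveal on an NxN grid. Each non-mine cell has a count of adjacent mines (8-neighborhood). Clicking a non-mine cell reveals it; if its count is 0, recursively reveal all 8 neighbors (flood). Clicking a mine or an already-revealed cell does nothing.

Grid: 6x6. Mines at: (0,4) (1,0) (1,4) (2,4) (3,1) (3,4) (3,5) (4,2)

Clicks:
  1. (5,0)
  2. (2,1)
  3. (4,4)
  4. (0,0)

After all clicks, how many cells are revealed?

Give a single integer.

Answer: 7

Derivation:
Click 1 (5,0) count=0: revealed 4 new [(4,0) (4,1) (5,0) (5,1)] -> total=4
Click 2 (2,1) count=2: revealed 1 new [(2,1)] -> total=5
Click 3 (4,4) count=2: revealed 1 new [(4,4)] -> total=6
Click 4 (0,0) count=1: revealed 1 new [(0,0)] -> total=7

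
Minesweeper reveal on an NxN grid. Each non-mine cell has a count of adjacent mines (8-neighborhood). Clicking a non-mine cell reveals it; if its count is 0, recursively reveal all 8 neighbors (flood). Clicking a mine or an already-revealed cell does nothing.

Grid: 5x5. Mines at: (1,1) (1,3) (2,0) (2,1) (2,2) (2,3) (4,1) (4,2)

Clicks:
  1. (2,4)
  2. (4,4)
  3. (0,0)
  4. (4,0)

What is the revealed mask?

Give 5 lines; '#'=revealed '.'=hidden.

Click 1 (2,4) count=2: revealed 1 new [(2,4)] -> total=1
Click 2 (4,4) count=0: revealed 4 new [(3,3) (3,4) (4,3) (4,4)] -> total=5
Click 3 (0,0) count=1: revealed 1 new [(0,0)] -> total=6
Click 4 (4,0) count=1: revealed 1 new [(4,0)] -> total=7

Answer: #....
.....
....#
...##
#..##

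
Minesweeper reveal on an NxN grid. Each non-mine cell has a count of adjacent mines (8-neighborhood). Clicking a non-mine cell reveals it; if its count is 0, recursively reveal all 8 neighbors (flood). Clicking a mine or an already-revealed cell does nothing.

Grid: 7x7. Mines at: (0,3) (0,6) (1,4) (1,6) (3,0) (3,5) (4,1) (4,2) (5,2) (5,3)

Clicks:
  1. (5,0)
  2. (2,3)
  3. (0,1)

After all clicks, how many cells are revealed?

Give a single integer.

Click 1 (5,0) count=1: revealed 1 new [(5,0)] -> total=1
Click 2 (2,3) count=1: revealed 1 new [(2,3)] -> total=2
Click 3 (0,1) count=0: revealed 13 new [(0,0) (0,1) (0,2) (1,0) (1,1) (1,2) (1,3) (2,0) (2,1) (2,2) (3,1) (3,2) (3,3)] -> total=15

Answer: 15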